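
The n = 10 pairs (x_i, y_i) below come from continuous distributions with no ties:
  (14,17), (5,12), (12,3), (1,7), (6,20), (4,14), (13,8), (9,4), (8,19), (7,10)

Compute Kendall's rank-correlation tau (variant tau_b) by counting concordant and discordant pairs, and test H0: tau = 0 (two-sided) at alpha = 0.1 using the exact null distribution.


Step 1: Enumerate the 45 unordered pairs (i,j) with i<j and classify each by sign(x_j-x_i) * sign(y_j-y_i).
  (1,2):dx=-9,dy=-5->C; (1,3):dx=-2,dy=-14->C; (1,4):dx=-13,dy=-10->C; (1,5):dx=-8,dy=+3->D
  (1,6):dx=-10,dy=-3->C; (1,7):dx=-1,dy=-9->C; (1,8):dx=-5,dy=-13->C; (1,9):dx=-6,dy=+2->D
  (1,10):dx=-7,dy=-7->C; (2,3):dx=+7,dy=-9->D; (2,4):dx=-4,dy=-5->C; (2,5):dx=+1,dy=+8->C
  (2,6):dx=-1,dy=+2->D; (2,7):dx=+8,dy=-4->D; (2,8):dx=+4,dy=-8->D; (2,9):dx=+3,dy=+7->C
  (2,10):dx=+2,dy=-2->D; (3,4):dx=-11,dy=+4->D; (3,5):dx=-6,dy=+17->D; (3,6):dx=-8,dy=+11->D
  (3,7):dx=+1,dy=+5->C; (3,8):dx=-3,dy=+1->D; (3,9):dx=-4,dy=+16->D; (3,10):dx=-5,dy=+7->D
  (4,5):dx=+5,dy=+13->C; (4,6):dx=+3,dy=+7->C; (4,7):dx=+12,dy=+1->C; (4,8):dx=+8,dy=-3->D
  (4,9):dx=+7,dy=+12->C; (4,10):dx=+6,dy=+3->C; (5,6):dx=-2,dy=-6->C; (5,7):dx=+7,dy=-12->D
  (5,8):dx=+3,dy=-16->D; (5,9):dx=+2,dy=-1->D; (5,10):dx=+1,dy=-10->D; (6,7):dx=+9,dy=-6->D
  (6,8):dx=+5,dy=-10->D; (6,9):dx=+4,dy=+5->C; (6,10):dx=+3,dy=-4->D; (7,8):dx=-4,dy=-4->C
  (7,9):dx=-5,dy=+11->D; (7,10):dx=-6,dy=+2->D; (8,9):dx=-1,dy=+15->D; (8,10):dx=-2,dy=+6->D
  (9,10):dx=-1,dy=-9->C
Step 2: C = 20, D = 25, total pairs = 45.
Step 3: tau = (C - D)/(n(n-1)/2) = (20 - 25)/45 = -0.111111.
Step 4: Exact two-sided p-value (enumerate n! = 3628800 permutations of y under H0): p = 0.727490.
Step 5: alpha = 0.1. fail to reject H0.

tau_b = -0.1111 (C=20, D=25), p = 0.727490, fail to reject H0.


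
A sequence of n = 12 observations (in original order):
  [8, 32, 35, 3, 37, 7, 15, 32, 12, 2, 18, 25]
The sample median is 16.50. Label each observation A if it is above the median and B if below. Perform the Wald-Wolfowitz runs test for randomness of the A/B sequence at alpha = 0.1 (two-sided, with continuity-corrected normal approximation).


Step 1: Compute median = 16.50; label A = above, B = below.
Labels in order: BAABABBABBAA  (n_A = 6, n_B = 6)
Step 2: Count runs R = 8.
Step 3: Under H0 (random ordering), E[R] = 2*n_A*n_B/(n_A+n_B) + 1 = 2*6*6/12 + 1 = 7.0000.
        Var[R] = 2*n_A*n_B*(2*n_A*n_B - n_A - n_B) / ((n_A+n_B)^2 * (n_A+n_B-1)) = 4320/1584 = 2.7273.
        SD[R] = 1.6514.
Step 4: Continuity-corrected z = (R - 0.5 - E[R]) / SD[R] = (8 - 0.5 - 7.0000) / 1.6514 = 0.3028.
Step 5: Two-sided p-value via normal approximation = 2*(1 - Phi(|z|)) = 0.762069.
Step 6: alpha = 0.1. fail to reject H0.

R = 8, z = 0.3028, p = 0.762069, fail to reject H0.


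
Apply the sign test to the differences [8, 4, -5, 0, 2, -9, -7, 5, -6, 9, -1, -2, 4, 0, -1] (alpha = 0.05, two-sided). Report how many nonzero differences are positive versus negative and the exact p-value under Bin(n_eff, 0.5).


Step 1: Discard zero differences. Original n = 15; n_eff = number of nonzero differences = 13.
Nonzero differences (with sign): +8, +4, -5, +2, -9, -7, +5, -6, +9, -1, -2, +4, -1
Step 2: Count signs: positive = 6, negative = 7.
Step 3: Under H0: P(positive) = 0.5, so the number of positives S ~ Bin(13, 0.5).
Step 4: Two-sided exact p-value = sum of Bin(13,0.5) probabilities at or below the observed probability = 1.000000.
Step 5: alpha = 0.05. fail to reject H0.

n_eff = 13, pos = 6, neg = 7, p = 1.000000, fail to reject H0.


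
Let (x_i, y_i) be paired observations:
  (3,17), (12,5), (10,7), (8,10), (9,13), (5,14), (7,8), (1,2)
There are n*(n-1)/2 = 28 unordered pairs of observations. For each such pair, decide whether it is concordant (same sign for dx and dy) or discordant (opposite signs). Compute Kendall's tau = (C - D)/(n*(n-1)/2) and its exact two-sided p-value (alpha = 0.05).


Step 1: Enumerate the 28 unordered pairs (i,j) with i<j and classify each by sign(x_j-x_i) * sign(y_j-y_i).
  (1,2):dx=+9,dy=-12->D; (1,3):dx=+7,dy=-10->D; (1,4):dx=+5,dy=-7->D; (1,5):dx=+6,dy=-4->D
  (1,6):dx=+2,dy=-3->D; (1,7):dx=+4,dy=-9->D; (1,8):dx=-2,dy=-15->C; (2,3):dx=-2,dy=+2->D
  (2,4):dx=-4,dy=+5->D; (2,5):dx=-3,dy=+8->D; (2,6):dx=-7,dy=+9->D; (2,7):dx=-5,dy=+3->D
  (2,8):dx=-11,dy=-3->C; (3,4):dx=-2,dy=+3->D; (3,5):dx=-1,dy=+6->D; (3,6):dx=-5,dy=+7->D
  (3,7):dx=-3,dy=+1->D; (3,8):dx=-9,dy=-5->C; (4,5):dx=+1,dy=+3->C; (4,6):dx=-3,dy=+4->D
  (4,7):dx=-1,dy=-2->C; (4,8):dx=-7,dy=-8->C; (5,6):dx=-4,dy=+1->D; (5,7):dx=-2,dy=-5->C
  (5,8):dx=-8,dy=-11->C; (6,7):dx=+2,dy=-6->D; (6,8):dx=-4,dy=-12->C; (7,8):dx=-6,dy=-6->C
Step 2: C = 10, D = 18, total pairs = 28.
Step 3: tau = (C - D)/(n(n-1)/2) = (10 - 18)/28 = -0.285714.
Step 4: Exact two-sided p-value (enumerate n! = 40320 permutations of y under H0): p = 0.398760.
Step 5: alpha = 0.05. fail to reject H0.

tau_b = -0.2857 (C=10, D=18), p = 0.398760, fail to reject H0.


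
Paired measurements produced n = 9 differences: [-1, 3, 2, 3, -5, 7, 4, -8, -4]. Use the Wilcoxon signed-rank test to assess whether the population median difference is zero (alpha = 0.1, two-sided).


Step 1: Drop any zero differences (none here) and take |d_i|.
|d| = [1, 3, 2, 3, 5, 7, 4, 8, 4]
Step 2: Midrank |d_i| (ties get averaged ranks).
ranks: |1|->1, |3|->3.5, |2|->2, |3|->3.5, |5|->7, |7|->8, |4|->5.5, |8|->9, |4|->5.5
Step 3: Attach original signs; sum ranks with positive sign and with negative sign.
W+ = 3.5 + 2 + 3.5 + 8 + 5.5 = 22.5
W- = 1 + 7 + 9 + 5.5 = 22.5
(Check: W+ + W- = 45 should equal n(n+1)/2 = 45.)
Step 4: Test statistic W = min(W+, W-) = 22.5.
Step 5: Ties in |d|, so use the tie-corrected normal approximation.
        E[W] = n(n+1)/4 = 9*10/4 = 22.5.
        Tie groups: |d|=3 (t=2), |d|=4 (t=2); sum(t^3 - t) = 12.
        Var[W] = n(n+1)(2n+1)/24 - sum(t^3-t)/48 = 1710/24 - 12/48 = 71.
        z = (W - E[W]) / sqrt(Var[W]) = (22.5 - 22.5) / 8.4261 = 0.0000.
        Two-sided p = 2*Phi(z) = 1.000000.
Step 6: alpha = 0.1. fail to reject H0.

W+ = 22.5, W- = 22.5, W = min = 22.5, p = 1.000000, fail to reject H0.


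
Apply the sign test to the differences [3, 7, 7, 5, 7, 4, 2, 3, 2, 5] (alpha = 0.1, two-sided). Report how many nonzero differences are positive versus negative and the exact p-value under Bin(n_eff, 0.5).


Step 1: Discard zero differences. Original n = 10; n_eff = number of nonzero differences = 10.
Nonzero differences (with sign): +3, +7, +7, +5, +7, +4, +2, +3, +2, +5
Step 2: Count signs: positive = 10, negative = 0.
Step 3: Under H0: P(positive) = 0.5, so the number of positives S ~ Bin(10, 0.5).
Step 4: Two-sided exact p-value = sum of Bin(10,0.5) probabilities at or below the observed probability = 0.001953.
Step 5: alpha = 0.1. reject H0.

n_eff = 10, pos = 10, neg = 0, p = 0.001953, reject H0.


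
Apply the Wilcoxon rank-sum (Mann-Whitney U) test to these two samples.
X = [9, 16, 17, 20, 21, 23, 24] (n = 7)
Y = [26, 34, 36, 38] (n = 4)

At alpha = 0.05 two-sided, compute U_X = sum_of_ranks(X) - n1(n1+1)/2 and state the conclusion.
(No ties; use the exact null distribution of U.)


Step 1: Combine and sort all 11 observations; assign midranks.
sorted (value, group): (9,X), (16,X), (17,X), (20,X), (21,X), (23,X), (24,X), (26,Y), (34,Y), (36,Y), (38,Y)
ranks: 9->1, 16->2, 17->3, 20->4, 21->5, 23->6, 24->7, 26->8, 34->9, 36->10, 38->11
Step 2: Rank sum for X: R1 = 1 + 2 + 3 + 4 + 5 + 6 + 7 = 28.
Step 3: U_X = R1 - n1(n1+1)/2 = 28 - 7*8/2 = 28 - 28 = 0.
       U_Y = n1*n2 - U_X = 28 - 0 = 28.
Step 4: No ties, so the exact null distribution of U (based on enumerating the C(11,7) = 330 equally likely rank assignments) gives the two-sided p-value.
Step 5: p-value = 0.006061; compare to alpha = 0.05. reject H0.

U_X = 0, p = 0.006061, reject H0 at alpha = 0.05.


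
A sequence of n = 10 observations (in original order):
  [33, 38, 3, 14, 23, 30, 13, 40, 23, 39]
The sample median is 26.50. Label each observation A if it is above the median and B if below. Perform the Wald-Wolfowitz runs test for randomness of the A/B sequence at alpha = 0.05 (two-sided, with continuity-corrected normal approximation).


Step 1: Compute median = 26.50; label A = above, B = below.
Labels in order: AABBBABABA  (n_A = 5, n_B = 5)
Step 2: Count runs R = 7.
Step 3: Under H0 (random ordering), E[R] = 2*n_A*n_B/(n_A+n_B) + 1 = 2*5*5/10 + 1 = 6.0000.
        Var[R] = 2*n_A*n_B*(2*n_A*n_B - n_A - n_B) / ((n_A+n_B)^2 * (n_A+n_B-1)) = 2000/900 = 2.2222.
        SD[R] = 1.4907.
Step 4: Continuity-corrected z = (R - 0.5 - E[R]) / SD[R] = (7 - 0.5 - 6.0000) / 1.4907 = 0.3354.
Step 5: Two-sided p-value via normal approximation = 2*(1 - Phi(|z|)) = 0.737316.
Step 6: alpha = 0.05. fail to reject H0.

R = 7, z = 0.3354, p = 0.737316, fail to reject H0.


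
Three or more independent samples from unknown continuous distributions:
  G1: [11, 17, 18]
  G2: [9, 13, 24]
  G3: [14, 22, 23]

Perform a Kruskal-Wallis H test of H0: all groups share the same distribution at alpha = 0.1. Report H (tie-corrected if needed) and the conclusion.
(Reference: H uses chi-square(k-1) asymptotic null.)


Step 1: Combine all N = 9 observations and assign midranks.
sorted (value, group, rank): (9,G2,1), (11,G1,2), (13,G2,3), (14,G3,4), (17,G1,5), (18,G1,6), (22,G3,7), (23,G3,8), (24,G2,9)
Step 2: Sum ranks within each group.
R_1 = 13 (n_1 = 3)
R_2 = 13 (n_2 = 3)
R_3 = 19 (n_3 = 3)
Step 3: H = 12/(N(N+1)) * sum(R_i^2/n_i) - 3(N+1)
     = 12/(9*10) * (13^2/3 + 13^2/3 + 19^2/3) - 3*10
     = 0.133333 * 233 - 30
     = 1.066667.
Step 4: No ties, so H is used without correction.
Step 5: Under H0, H ~ chi^2(2); p-value = 0.586646.
Step 6: alpha = 0.1. fail to reject H0.

H = 1.0667, df = 2, p = 0.586646, fail to reject H0.


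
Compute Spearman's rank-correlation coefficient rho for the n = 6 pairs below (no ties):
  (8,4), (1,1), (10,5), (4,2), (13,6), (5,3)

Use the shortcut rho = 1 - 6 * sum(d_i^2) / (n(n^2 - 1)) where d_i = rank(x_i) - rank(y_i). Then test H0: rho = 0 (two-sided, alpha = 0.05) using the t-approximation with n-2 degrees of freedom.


Step 1: Rank x and y separately (midranks; no ties here).
rank(x): 8->4, 1->1, 10->5, 4->2, 13->6, 5->3
rank(y): 4->4, 1->1, 5->5, 2->2, 6->6, 3->3
Step 2: d_i = R_x(i) - R_y(i); compute d_i^2.
  (4-4)^2=0, (1-1)^2=0, (5-5)^2=0, (2-2)^2=0, (6-6)^2=0, (3-3)^2=0
sum(d^2) = 0.
Step 3: rho = 1 - 6*0 / (6*(6^2 - 1)) = 1 - 0/210 = 1.000000.
Step 5: Two-sided p-value from the t-distribution with 4 df = 0.000000.
Step 6: alpha = 0.05. reject H0.

rho = 1.0000, p = 0.000000, reject H0 at alpha = 0.05.


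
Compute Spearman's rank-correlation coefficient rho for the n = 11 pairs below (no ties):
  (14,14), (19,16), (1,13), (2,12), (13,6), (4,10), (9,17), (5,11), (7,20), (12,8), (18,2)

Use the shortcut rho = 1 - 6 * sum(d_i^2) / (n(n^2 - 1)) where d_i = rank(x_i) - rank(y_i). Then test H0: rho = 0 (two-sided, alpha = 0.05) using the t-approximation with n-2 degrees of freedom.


Step 1: Rank x and y separately (midranks; no ties here).
rank(x): 14->9, 19->11, 1->1, 2->2, 13->8, 4->3, 9->6, 5->4, 7->5, 12->7, 18->10
rank(y): 14->8, 16->9, 13->7, 12->6, 6->2, 10->4, 17->10, 11->5, 20->11, 8->3, 2->1
Step 2: d_i = R_x(i) - R_y(i); compute d_i^2.
  (9-8)^2=1, (11-9)^2=4, (1-7)^2=36, (2-6)^2=16, (8-2)^2=36, (3-4)^2=1, (6-10)^2=16, (4-5)^2=1, (5-11)^2=36, (7-3)^2=16, (10-1)^2=81
sum(d^2) = 244.
Step 3: rho = 1 - 6*244 / (11*(11^2 - 1)) = 1 - 1464/1320 = -0.109091.
Step 4: Under H0, t = rho * sqrt((n-2)/(1-rho^2)) = -0.3292 ~ t(9).
Step 5: Two-sided p-value from the t-distribution with 9 df = 0.749509.
Step 6: alpha = 0.05. fail to reject H0.

rho = -0.1091, p = 0.749509, fail to reject H0 at alpha = 0.05.


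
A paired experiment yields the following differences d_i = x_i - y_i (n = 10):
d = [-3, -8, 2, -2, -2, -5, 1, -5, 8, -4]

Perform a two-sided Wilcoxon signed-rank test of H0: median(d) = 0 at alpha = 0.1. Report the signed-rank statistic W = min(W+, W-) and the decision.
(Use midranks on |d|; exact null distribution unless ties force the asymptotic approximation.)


Step 1: Drop any zero differences (none here) and take |d_i|.
|d| = [3, 8, 2, 2, 2, 5, 1, 5, 8, 4]
Step 2: Midrank |d_i| (ties get averaged ranks).
ranks: |3|->5, |8|->9.5, |2|->3, |2|->3, |2|->3, |5|->7.5, |1|->1, |5|->7.5, |8|->9.5, |4|->6
Step 3: Attach original signs; sum ranks with positive sign and with negative sign.
W+ = 3 + 1 + 9.5 = 13.5
W- = 5 + 9.5 + 3 + 3 + 7.5 + 7.5 + 6 = 41.5
(Check: W+ + W- = 55 should equal n(n+1)/2 = 55.)
Step 4: Test statistic W = min(W+, W-) = 13.5.
Step 5: Ties in |d|, so use the tie-corrected normal approximation.
        E[W] = n(n+1)/4 = 10*11/4 = 27.5.
        Tie groups: |d|=2 (t=3), |d|=5 (t=2), |d|=8 (t=2); sum(t^3 - t) = 36.
        Var[W] = n(n+1)(2n+1)/24 - sum(t^3-t)/48 = 2310/24 - 36/48 = 95.5.
        z = (W - E[W]) / sqrt(Var[W]) = (13.5 - 27.5) / 9.7724 = -1.4326.
        Two-sided p = 2*Phi(z) = 0.151971.
Step 6: alpha = 0.1. fail to reject H0.

W+ = 13.5, W- = 41.5, W = min = 13.5, p = 0.151971, fail to reject H0.


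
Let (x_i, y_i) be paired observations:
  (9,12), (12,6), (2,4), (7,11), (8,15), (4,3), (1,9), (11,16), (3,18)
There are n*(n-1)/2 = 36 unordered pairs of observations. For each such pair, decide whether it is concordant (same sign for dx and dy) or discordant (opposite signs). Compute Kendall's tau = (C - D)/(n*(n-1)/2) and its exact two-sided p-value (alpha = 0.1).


Step 1: Enumerate the 36 unordered pairs (i,j) with i<j and classify each by sign(x_j-x_i) * sign(y_j-y_i).
  (1,2):dx=+3,dy=-6->D; (1,3):dx=-7,dy=-8->C; (1,4):dx=-2,dy=-1->C; (1,5):dx=-1,dy=+3->D
  (1,6):dx=-5,dy=-9->C; (1,7):dx=-8,dy=-3->C; (1,8):dx=+2,dy=+4->C; (1,9):dx=-6,dy=+6->D
  (2,3):dx=-10,dy=-2->C; (2,4):dx=-5,dy=+5->D; (2,5):dx=-4,dy=+9->D; (2,6):dx=-8,dy=-3->C
  (2,7):dx=-11,dy=+3->D; (2,8):dx=-1,dy=+10->D; (2,9):dx=-9,dy=+12->D; (3,4):dx=+5,dy=+7->C
  (3,5):dx=+6,dy=+11->C; (3,6):dx=+2,dy=-1->D; (3,7):dx=-1,dy=+5->D; (3,8):dx=+9,dy=+12->C
  (3,9):dx=+1,dy=+14->C; (4,5):dx=+1,dy=+4->C; (4,6):dx=-3,dy=-8->C; (4,7):dx=-6,dy=-2->C
  (4,8):dx=+4,dy=+5->C; (4,9):dx=-4,dy=+7->D; (5,6):dx=-4,dy=-12->C; (5,7):dx=-7,dy=-6->C
  (5,8):dx=+3,dy=+1->C; (5,9):dx=-5,dy=+3->D; (6,7):dx=-3,dy=+6->D; (6,8):dx=+7,dy=+13->C
  (6,9):dx=-1,dy=+15->D; (7,8):dx=+10,dy=+7->C; (7,9):dx=+2,dy=+9->C; (8,9):dx=-8,dy=+2->D
Step 2: C = 21, D = 15, total pairs = 36.
Step 3: tau = (C - D)/(n(n-1)/2) = (21 - 15)/36 = 0.166667.
Step 4: Exact two-sided p-value (enumerate n! = 362880 permutations of y under H0): p = 0.612202.
Step 5: alpha = 0.1. fail to reject H0.

tau_b = 0.1667 (C=21, D=15), p = 0.612202, fail to reject H0.


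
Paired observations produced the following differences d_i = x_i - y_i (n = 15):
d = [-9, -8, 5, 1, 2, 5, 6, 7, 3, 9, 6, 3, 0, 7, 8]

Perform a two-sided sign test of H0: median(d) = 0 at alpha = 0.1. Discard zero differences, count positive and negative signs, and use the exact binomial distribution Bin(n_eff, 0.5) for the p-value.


Step 1: Discard zero differences. Original n = 15; n_eff = number of nonzero differences = 14.
Nonzero differences (with sign): -9, -8, +5, +1, +2, +5, +6, +7, +3, +9, +6, +3, +7, +8
Step 2: Count signs: positive = 12, negative = 2.
Step 3: Under H0: P(positive) = 0.5, so the number of positives S ~ Bin(14, 0.5).
Step 4: Two-sided exact p-value = sum of Bin(14,0.5) probabilities at or below the observed probability = 0.012939.
Step 5: alpha = 0.1. reject H0.

n_eff = 14, pos = 12, neg = 2, p = 0.012939, reject H0.


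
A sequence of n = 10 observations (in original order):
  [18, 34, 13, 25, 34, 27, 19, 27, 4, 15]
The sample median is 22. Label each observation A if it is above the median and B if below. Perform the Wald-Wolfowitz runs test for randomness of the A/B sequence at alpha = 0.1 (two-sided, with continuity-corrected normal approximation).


Step 1: Compute median = 22; label A = above, B = below.
Labels in order: BABAAABABB  (n_A = 5, n_B = 5)
Step 2: Count runs R = 7.
Step 3: Under H0 (random ordering), E[R] = 2*n_A*n_B/(n_A+n_B) + 1 = 2*5*5/10 + 1 = 6.0000.
        Var[R] = 2*n_A*n_B*(2*n_A*n_B - n_A - n_B) / ((n_A+n_B)^2 * (n_A+n_B-1)) = 2000/900 = 2.2222.
        SD[R] = 1.4907.
Step 4: Continuity-corrected z = (R - 0.5 - E[R]) / SD[R] = (7 - 0.5 - 6.0000) / 1.4907 = 0.3354.
Step 5: Two-sided p-value via normal approximation = 2*(1 - Phi(|z|)) = 0.737316.
Step 6: alpha = 0.1. fail to reject H0.

R = 7, z = 0.3354, p = 0.737316, fail to reject H0.


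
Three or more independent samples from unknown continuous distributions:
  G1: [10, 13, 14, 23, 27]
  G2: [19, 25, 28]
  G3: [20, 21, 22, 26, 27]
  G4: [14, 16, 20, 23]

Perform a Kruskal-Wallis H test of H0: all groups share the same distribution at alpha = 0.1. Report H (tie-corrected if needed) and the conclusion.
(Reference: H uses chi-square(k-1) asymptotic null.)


Step 1: Combine all N = 17 observations and assign midranks.
sorted (value, group, rank): (10,G1,1), (13,G1,2), (14,G1,3.5), (14,G4,3.5), (16,G4,5), (19,G2,6), (20,G3,7.5), (20,G4,7.5), (21,G3,9), (22,G3,10), (23,G1,11.5), (23,G4,11.5), (25,G2,13), (26,G3,14), (27,G1,15.5), (27,G3,15.5), (28,G2,17)
Step 2: Sum ranks within each group.
R_1 = 33.5 (n_1 = 5)
R_2 = 36 (n_2 = 3)
R_3 = 56 (n_3 = 5)
R_4 = 27.5 (n_4 = 4)
Step 3: H = 12/(N(N+1)) * sum(R_i^2/n_i) - 3(N+1)
     = 12/(17*18) * (33.5^2/5 + 36^2/3 + 56^2/5 + 27.5^2/4) - 3*18
     = 0.039216 * 1472.71 - 54
     = 3.753431.
Step 4: Ties present; correction factor C = 1 - 24/(17^3 - 17) = 0.995098. Corrected H = 3.753431 / 0.995098 = 3.771921.
Step 5: Under H0, H ~ chi^2(3); p-value = 0.287169.
Step 6: alpha = 0.1. fail to reject H0.

H = 3.7719, df = 3, p = 0.287169, fail to reject H0.


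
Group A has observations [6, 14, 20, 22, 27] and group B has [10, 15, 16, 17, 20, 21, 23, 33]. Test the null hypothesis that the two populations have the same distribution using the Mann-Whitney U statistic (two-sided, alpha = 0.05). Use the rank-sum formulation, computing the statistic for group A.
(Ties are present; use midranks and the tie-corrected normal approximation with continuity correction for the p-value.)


Step 1: Combine and sort all 13 observations; assign midranks.
sorted (value, group): (6,X), (10,Y), (14,X), (15,Y), (16,Y), (17,Y), (20,X), (20,Y), (21,Y), (22,X), (23,Y), (27,X), (33,Y)
ranks: 6->1, 10->2, 14->3, 15->4, 16->5, 17->6, 20->7.5, 20->7.5, 21->9, 22->10, 23->11, 27->12, 33->13
Step 2: Rank sum for X: R1 = 1 + 3 + 7.5 + 10 + 12 = 33.5.
Step 3: U_X = R1 - n1(n1+1)/2 = 33.5 - 5*6/2 = 33.5 - 15 = 18.5.
       U_Y = n1*n2 - U_X = 40 - 18.5 = 21.5.
Step 4: Ties are present, so use the tie-corrected normal approximation (with continuity correction) for the p-value.
Step 5: p-value = 0.883458; compare to alpha = 0.05. fail to reject H0.

U_X = 18.5, p = 0.883458, fail to reject H0 at alpha = 0.05.


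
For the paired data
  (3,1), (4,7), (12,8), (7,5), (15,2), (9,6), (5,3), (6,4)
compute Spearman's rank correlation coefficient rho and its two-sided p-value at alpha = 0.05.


Step 1: Rank x and y separately (midranks; no ties here).
rank(x): 3->1, 4->2, 12->7, 7->5, 15->8, 9->6, 5->3, 6->4
rank(y): 1->1, 7->7, 8->8, 5->5, 2->2, 6->6, 3->3, 4->4
Step 2: d_i = R_x(i) - R_y(i); compute d_i^2.
  (1-1)^2=0, (2-7)^2=25, (7-8)^2=1, (5-5)^2=0, (8-2)^2=36, (6-6)^2=0, (3-3)^2=0, (4-4)^2=0
sum(d^2) = 62.
Step 3: rho = 1 - 6*62 / (8*(8^2 - 1)) = 1 - 372/504 = 0.261905.
Step 4: Under H0, t = rho * sqrt((n-2)/(1-rho^2)) = 0.6647 ~ t(6).
Step 5: Two-sided p-value from the t-distribution with 6 df = 0.530923.
Step 6: alpha = 0.05. fail to reject H0.

rho = 0.2619, p = 0.530923, fail to reject H0 at alpha = 0.05.


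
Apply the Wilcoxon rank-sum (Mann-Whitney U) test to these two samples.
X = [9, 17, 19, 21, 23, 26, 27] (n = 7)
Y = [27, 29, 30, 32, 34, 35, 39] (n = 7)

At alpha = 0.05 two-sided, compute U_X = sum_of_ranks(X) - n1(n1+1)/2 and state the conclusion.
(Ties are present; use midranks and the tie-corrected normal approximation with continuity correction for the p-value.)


Step 1: Combine and sort all 14 observations; assign midranks.
sorted (value, group): (9,X), (17,X), (19,X), (21,X), (23,X), (26,X), (27,X), (27,Y), (29,Y), (30,Y), (32,Y), (34,Y), (35,Y), (39,Y)
ranks: 9->1, 17->2, 19->3, 21->4, 23->5, 26->6, 27->7.5, 27->7.5, 29->9, 30->10, 32->11, 34->12, 35->13, 39->14
Step 2: Rank sum for X: R1 = 1 + 2 + 3 + 4 + 5 + 6 + 7.5 = 28.5.
Step 3: U_X = R1 - n1(n1+1)/2 = 28.5 - 7*8/2 = 28.5 - 28 = 0.5.
       U_Y = n1*n2 - U_X = 49 - 0.5 = 48.5.
Step 4: Ties are present, so use the tie-corrected normal approximation (with continuity correction) for the p-value.
Step 5: p-value = 0.002647; compare to alpha = 0.05. reject H0.

U_X = 0.5, p = 0.002647, reject H0 at alpha = 0.05.


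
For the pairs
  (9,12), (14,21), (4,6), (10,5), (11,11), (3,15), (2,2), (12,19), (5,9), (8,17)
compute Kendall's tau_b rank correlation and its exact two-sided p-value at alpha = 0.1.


Step 1: Enumerate the 45 unordered pairs (i,j) with i<j and classify each by sign(x_j-x_i) * sign(y_j-y_i).
  (1,2):dx=+5,dy=+9->C; (1,3):dx=-5,dy=-6->C; (1,4):dx=+1,dy=-7->D; (1,5):dx=+2,dy=-1->D
  (1,6):dx=-6,dy=+3->D; (1,7):dx=-7,dy=-10->C; (1,8):dx=+3,dy=+7->C; (1,9):dx=-4,dy=-3->C
  (1,10):dx=-1,dy=+5->D; (2,3):dx=-10,dy=-15->C; (2,4):dx=-4,dy=-16->C; (2,5):dx=-3,dy=-10->C
  (2,6):dx=-11,dy=-6->C; (2,7):dx=-12,dy=-19->C; (2,8):dx=-2,dy=-2->C; (2,9):dx=-9,dy=-12->C
  (2,10):dx=-6,dy=-4->C; (3,4):dx=+6,dy=-1->D; (3,5):dx=+7,dy=+5->C; (3,6):dx=-1,dy=+9->D
  (3,7):dx=-2,dy=-4->C; (3,8):dx=+8,dy=+13->C; (3,9):dx=+1,dy=+3->C; (3,10):dx=+4,dy=+11->C
  (4,5):dx=+1,dy=+6->C; (4,6):dx=-7,dy=+10->D; (4,7):dx=-8,dy=-3->C; (4,8):dx=+2,dy=+14->C
  (4,9):dx=-5,dy=+4->D; (4,10):dx=-2,dy=+12->D; (5,6):dx=-8,dy=+4->D; (5,7):dx=-9,dy=-9->C
  (5,8):dx=+1,dy=+8->C; (5,9):dx=-6,dy=-2->C; (5,10):dx=-3,dy=+6->D; (6,7):dx=-1,dy=-13->C
  (6,8):dx=+9,dy=+4->C; (6,9):dx=+2,dy=-6->D; (6,10):dx=+5,dy=+2->C; (7,8):dx=+10,dy=+17->C
  (7,9):dx=+3,dy=+7->C; (7,10):dx=+6,dy=+15->C; (8,9):dx=-7,dy=-10->C; (8,10):dx=-4,dy=-2->C
  (9,10):dx=+3,dy=+8->C
Step 2: C = 33, D = 12, total pairs = 45.
Step 3: tau = (C - D)/(n(n-1)/2) = (33 - 12)/45 = 0.466667.
Step 4: Exact two-sided p-value (enumerate n! = 3628800 permutations of y under H0): p = 0.072550.
Step 5: alpha = 0.1. reject H0.

tau_b = 0.4667 (C=33, D=12), p = 0.072550, reject H0.


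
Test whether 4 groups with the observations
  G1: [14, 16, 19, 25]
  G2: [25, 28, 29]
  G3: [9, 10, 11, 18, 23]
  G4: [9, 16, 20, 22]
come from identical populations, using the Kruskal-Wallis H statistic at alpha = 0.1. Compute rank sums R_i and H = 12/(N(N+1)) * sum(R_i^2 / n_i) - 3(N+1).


Step 1: Combine all N = 16 observations and assign midranks.
sorted (value, group, rank): (9,G3,1.5), (9,G4,1.5), (10,G3,3), (11,G3,4), (14,G1,5), (16,G1,6.5), (16,G4,6.5), (18,G3,8), (19,G1,9), (20,G4,10), (22,G4,11), (23,G3,12), (25,G1,13.5), (25,G2,13.5), (28,G2,15), (29,G2,16)
Step 2: Sum ranks within each group.
R_1 = 34 (n_1 = 4)
R_2 = 44.5 (n_2 = 3)
R_3 = 28.5 (n_3 = 5)
R_4 = 29 (n_4 = 4)
Step 3: H = 12/(N(N+1)) * sum(R_i^2/n_i) - 3(N+1)
     = 12/(16*17) * (34^2/4 + 44.5^2/3 + 28.5^2/5 + 29^2/4) - 3*17
     = 0.044118 * 1321.78 - 51
     = 7.313971.
Step 4: Ties present; correction factor C = 1 - 18/(16^3 - 16) = 0.995588. Corrected H = 7.313971 / 0.995588 = 7.346381.
Step 5: Under H0, H ~ chi^2(3); p-value = 0.061640.
Step 6: alpha = 0.1. reject H0.

H = 7.3464, df = 3, p = 0.061640, reject H0.


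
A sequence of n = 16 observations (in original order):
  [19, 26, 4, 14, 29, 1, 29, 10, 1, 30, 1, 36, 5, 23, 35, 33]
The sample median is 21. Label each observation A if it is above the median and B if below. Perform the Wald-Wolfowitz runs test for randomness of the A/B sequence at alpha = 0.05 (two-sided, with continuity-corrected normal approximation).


Step 1: Compute median = 21; label A = above, B = below.
Labels in order: BABBABABBABABAAA  (n_A = 8, n_B = 8)
Step 2: Count runs R = 12.
Step 3: Under H0 (random ordering), E[R] = 2*n_A*n_B/(n_A+n_B) + 1 = 2*8*8/16 + 1 = 9.0000.
        Var[R] = 2*n_A*n_B*(2*n_A*n_B - n_A - n_B) / ((n_A+n_B)^2 * (n_A+n_B-1)) = 14336/3840 = 3.7333.
        SD[R] = 1.9322.
Step 4: Continuity-corrected z = (R - 0.5 - E[R]) / SD[R] = (12 - 0.5 - 9.0000) / 1.9322 = 1.2939.
Step 5: Two-sided p-value via normal approximation = 2*(1 - Phi(|z|)) = 0.195709.
Step 6: alpha = 0.05. fail to reject H0.

R = 12, z = 1.2939, p = 0.195709, fail to reject H0.


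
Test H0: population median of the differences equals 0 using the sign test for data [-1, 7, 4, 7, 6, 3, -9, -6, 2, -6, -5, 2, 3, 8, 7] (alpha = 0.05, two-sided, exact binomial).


Step 1: Discard zero differences. Original n = 15; n_eff = number of nonzero differences = 15.
Nonzero differences (with sign): -1, +7, +4, +7, +6, +3, -9, -6, +2, -6, -5, +2, +3, +8, +7
Step 2: Count signs: positive = 10, negative = 5.
Step 3: Under H0: P(positive) = 0.5, so the number of positives S ~ Bin(15, 0.5).
Step 4: Two-sided exact p-value = sum of Bin(15,0.5) probabilities at or below the observed probability = 0.301758.
Step 5: alpha = 0.05. fail to reject H0.

n_eff = 15, pos = 10, neg = 5, p = 0.301758, fail to reject H0.


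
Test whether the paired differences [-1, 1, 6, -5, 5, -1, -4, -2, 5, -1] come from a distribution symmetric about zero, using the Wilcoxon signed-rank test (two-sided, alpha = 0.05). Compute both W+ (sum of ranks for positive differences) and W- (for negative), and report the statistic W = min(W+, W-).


Step 1: Drop any zero differences (none here) and take |d_i|.
|d| = [1, 1, 6, 5, 5, 1, 4, 2, 5, 1]
Step 2: Midrank |d_i| (ties get averaged ranks).
ranks: |1|->2.5, |1|->2.5, |6|->10, |5|->8, |5|->8, |1|->2.5, |4|->6, |2|->5, |5|->8, |1|->2.5
Step 3: Attach original signs; sum ranks with positive sign and with negative sign.
W+ = 2.5 + 10 + 8 + 8 = 28.5
W- = 2.5 + 8 + 2.5 + 6 + 5 + 2.5 = 26.5
(Check: W+ + W- = 55 should equal n(n+1)/2 = 55.)
Step 4: Test statistic W = min(W+, W-) = 26.5.
Step 5: Ties in |d|, so use the tie-corrected normal approximation.
        E[W] = n(n+1)/4 = 10*11/4 = 27.5.
        Tie groups: |d|=1 (t=4), |d|=5 (t=3); sum(t^3 - t) = 84.
        Var[W] = n(n+1)(2n+1)/24 - sum(t^3-t)/48 = 2310/24 - 84/48 = 94.5.
        z = (W - E[W]) / sqrt(Var[W]) = (26.5 - 27.5) / 9.7211 = -0.1029.
        Two-sided p = 2*Phi(z) = 0.918067.
Step 6: alpha = 0.05. fail to reject H0.

W+ = 28.5, W- = 26.5, W = min = 26.5, p = 0.918067, fail to reject H0.


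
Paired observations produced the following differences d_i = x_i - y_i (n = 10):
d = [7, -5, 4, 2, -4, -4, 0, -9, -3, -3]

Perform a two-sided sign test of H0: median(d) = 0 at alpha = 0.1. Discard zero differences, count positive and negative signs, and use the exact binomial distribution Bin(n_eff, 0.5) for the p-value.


Step 1: Discard zero differences. Original n = 10; n_eff = number of nonzero differences = 9.
Nonzero differences (with sign): +7, -5, +4, +2, -4, -4, -9, -3, -3
Step 2: Count signs: positive = 3, negative = 6.
Step 3: Under H0: P(positive) = 0.5, so the number of positives S ~ Bin(9, 0.5).
Step 4: Two-sided exact p-value = sum of Bin(9,0.5) probabilities at or below the observed probability = 0.507812.
Step 5: alpha = 0.1. fail to reject H0.

n_eff = 9, pos = 3, neg = 6, p = 0.507812, fail to reject H0.


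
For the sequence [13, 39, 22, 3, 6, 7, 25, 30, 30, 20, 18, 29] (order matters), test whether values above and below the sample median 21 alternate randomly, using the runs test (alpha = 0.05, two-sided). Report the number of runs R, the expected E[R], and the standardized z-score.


Step 1: Compute median = 21; label A = above, B = below.
Labels in order: BAABBBAAABBA  (n_A = 6, n_B = 6)
Step 2: Count runs R = 6.
Step 3: Under H0 (random ordering), E[R] = 2*n_A*n_B/(n_A+n_B) + 1 = 2*6*6/12 + 1 = 7.0000.
        Var[R] = 2*n_A*n_B*(2*n_A*n_B - n_A - n_B) / ((n_A+n_B)^2 * (n_A+n_B-1)) = 4320/1584 = 2.7273.
        SD[R] = 1.6514.
Step 4: Continuity-corrected z = (R + 0.5 - E[R]) / SD[R] = (6 + 0.5 - 7.0000) / 1.6514 = -0.3028.
Step 5: Two-sided p-value via normal approximation = 2*(1 - Phi(|z|)) = 0.762069.
Step 6: alpha = 0.05. fail to reject H0.

R = 6, z = -0.3028, p = 0.762069, fail to reject H0.


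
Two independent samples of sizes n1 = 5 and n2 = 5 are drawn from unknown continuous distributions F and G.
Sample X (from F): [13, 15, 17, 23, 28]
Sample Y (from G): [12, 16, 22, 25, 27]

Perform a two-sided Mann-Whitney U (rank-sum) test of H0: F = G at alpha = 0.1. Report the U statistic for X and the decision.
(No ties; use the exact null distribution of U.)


Step 1: Combine and sort all 10 observations; assign midranks.
sorted (value, group): (12,Y), (13,X), (15,X), (16,Y), (17,X), (22,Y), (23,X), (25,Y), (27,Y), (28,X)
ranks: 12->1, 13->2, 15->3, 16->4, 17->5, 22->6, 23->7, 25->8, 27->9, 28->10
Step 2: Rank sum for X: R1 = 2 + 3 + 5 + 7 + 10 = 27.
Step 3: U_X = R1 - n1(n1+1)/2 = 27 - 5*6/2 = 27 - 15 = 12.
       U_Y = n1*n2 - U_X = 25 - 12 = 13.
Step 4: No ties, so the exact null distribution of U (based on enumerating the C(10,5) = 252 equally likely rank assignments) gives the two-sided p-value.
Step 5: p-value = 1.000000; compare to alpha = 0.1. fail to reject H0.

U_X = 12, p = 1.000000, fail to reject H0 at alpha = 0.1.


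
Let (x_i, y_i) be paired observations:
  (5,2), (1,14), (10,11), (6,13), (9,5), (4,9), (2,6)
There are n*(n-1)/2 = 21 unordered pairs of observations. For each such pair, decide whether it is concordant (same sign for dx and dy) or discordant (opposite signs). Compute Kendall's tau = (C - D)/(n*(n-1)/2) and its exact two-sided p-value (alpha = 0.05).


Step 1: Enumerate the 21 unordered pairs (i,j) with i<j and classify each by sign(x_j-x_i) * sign(y_j-y_i).
  (1,2):dx=-4,dy=+12->D; (1,3):dx=+5,dy=+9->C; (1,4):dx=+1,dy=+11->C; (1,5):dx=+4,dy=+3->C
  (1,6):dx=-1,dy=+7->D; (1,7):dx=-3,dy=+4->D; (2,3):dx=+9,dy=-3->D; (2,4):dx=+5,dy=-1->D
  (2,5):dx=+8,dy=-9->D; (2,6):dx=+3,dy=-5->D; (2,7):dx=+1,dy=-8->D; (3,4):dx=-4,dy=+2->D
  (3,5):dx=-1,dy=-6->C; (3,6):dx=-6,dy=-2->C; (3,7):dx=-8,dy=-5->C; (4,5):dx=+3,dy=-8->D
  (4,6):dx=-2,dy=-4->C; (4,7):dx=-4,dy=-7->C; (5,6):dx=-5,dy=+4->D; (5,7):dx=-7,dy=+1->D
  (6,7):dx=-2,dy=-3->C
Step 2: C = 9, D = 12, total pairs = 21.
Step 3: tau = (C - D)/(n(n-1)/2) = (9 - 12)/21 = -0.142857.
Step 4: Exact two-sided p-value (enumerate n! = 5040 permutations of y under H0): p = 0.772619.
Step 5: alpha = 0.05. fail to reject H0.

tau_b = -0.1429 (C=9, D=12), p = 0.772619, fail to reject H0.


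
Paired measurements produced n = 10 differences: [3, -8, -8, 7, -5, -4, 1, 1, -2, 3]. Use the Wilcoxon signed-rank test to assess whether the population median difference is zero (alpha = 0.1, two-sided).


Step 1: Drop any zero differences (none here) and take |d_i|.
|d| = [3, 8, 8, 7, 5, 4, 1, 1, 2, 3]
Step 2: Midrank |d_i| (ties get averaged ranks).
ranks: |3|->4.5, |8|->9.5, |8|->9.5, |7|->8, |5|->7, |4|->6, |1|->1.5, |1|->1.5, |2|->3, |3|->4.5
Step 3: Attach original signs; sum ranks with positive sign and with negative sign.
W+ = 4.5 + 8 + 1.5 + 1.5 + 4.5 = 20
W- = 9.5 + 9.5 + 7 + 6 + 3 = 35
(Check: W+ + W- = 55 should equal n(n+1)/2 = 55.)
Step 4: Test statistic W = min(W+, W-) = 20.
Step 5: Ties in |d|, so use the tie-corrected normal approximation.
        E[W] = n(n+1)/4 = 10*11/4 = 27.5.
        Tie groups: |d|=1 (t=2), |d|=3 (t=2), |d|=8 (t=2); sum(t^3 - t) = 18.
        Var[W] = n(n+1)(2n+1)/24 - sum(t^3-t)/48 = 2310/24 - 18/48 = 95.875.
        z = (W - E[W]) / sqrt(Var[W]) = (20 - 27.5) / 9.7916 = -0.7660.
        Two-sided p = 2*Phi(z) = 0.443697.
Step 6: alpha = 0.1. fail to reject H0.

W+ = 20, W- = 35, W = min = 20, p = 0.443697, fail to reject H0.


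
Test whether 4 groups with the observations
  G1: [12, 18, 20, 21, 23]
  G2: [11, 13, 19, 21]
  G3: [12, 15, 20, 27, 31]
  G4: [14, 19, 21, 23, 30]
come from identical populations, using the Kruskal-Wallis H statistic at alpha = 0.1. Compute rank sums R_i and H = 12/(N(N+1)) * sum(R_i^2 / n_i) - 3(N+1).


Step 1: Combine all N = 19 observations and assign midranks.
sorted (value, group, rank): (11,G2,1), (12,G1,2.5), (12,G3,2.5), (13,G2,4), (14,G4,5), (15,G3,6), (18,G1,7), (19,G2,8.5), (19,G4,8.5), (20,G1,10.5), (20,G3,10.5), (21,G1,13), (21,G2,13), (21,G4,13), (23,G1,15.5), (23,G4,15.5), (27,G3,17), (30,G4,18), (31,G3,19)
Step 2: Sum ranks within each group.
R_1 = 48.5 (n_1 = 5)
R_2 = 26.5 (n_2 = 4)
R_3 = 55 (n_3 = 5)
R_4 = 60 (n_4 = 5)
Step 3: H = 12/(N(N+1)) * sum(R_i^2/n_i) - 3(N+1)
     = 12/(19*20) * (48.5^2/5 + 26.5^2/4 + 55^2/5 + 60^2/5) - 3*20
     = 0.031579 * 1971.01 - 60
     = 2.242500.
Step 4: Ties present; correction factor C = 1 - 48/(19^3 - 19) = 0.992982. Corrected H = 2.242500 / 0.992982 = 2.258348.
Step 5: Under H0, H ~ chi^2(3); p-value = 0.520547.
Step 6: alpha = 0.1. fail to reject H0.

H = 2.2583, df = 3, p = 0.520547, fail to reject H0.


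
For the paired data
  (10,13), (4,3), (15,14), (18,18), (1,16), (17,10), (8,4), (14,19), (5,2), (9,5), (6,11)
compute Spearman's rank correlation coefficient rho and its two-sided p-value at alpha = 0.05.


Step 1: Rank x and y separately (midranks; no ties here).
rank(x): 10->7, 4->2, 15->9, 18->11, 1->1, 17->10, 8->5, 14->8, 5->3, 9->6, 6->4
rank(y): 13->7, 3->2, 14->8, 18->10, 16->9, 10->5, 4->3, 19->11, 2->1, 5->4, 11->6
Step 2: d_i = R_x(i) - R_y(i); compute d_i^2.
  (7-7)^2=0, (2-2)^2=0, (9-8)^2=1, (11-10)^2=1, (1-9)^2=64, (10-5)^2=25, (5-3)^2=4, (8-11)^2=9, (3-1)^2=4, (6-4)^2=4, (4-6)^2=4
sum(d^2) = 116.
Step 3: rho = 1 - 6*116 / (11*(11^2 - 1)) = 1 - 696/1320 = 0.472727.
Step 4: Under H0, t = rho * sqrt((n-2)/(1-rho^2)) = 1.6094 ~ t(9).
Step 5: Two-sided p-value from the t-distribution with 9 df = 0.141999.
Step 6: alpha = 0.05. fail to reject H0.

rho = 0.4727, p = 0.141999, fail to reject H0 at alpha = 0.05.


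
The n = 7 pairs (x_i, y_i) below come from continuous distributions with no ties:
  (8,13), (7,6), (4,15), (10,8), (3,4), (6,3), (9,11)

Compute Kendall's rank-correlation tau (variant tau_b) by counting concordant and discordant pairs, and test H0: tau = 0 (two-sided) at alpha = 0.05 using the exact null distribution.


Step 1: Enumerate the 21 unordered pairs (i,j) with i<j and classify each by sign(x_j-x_i) * sign(y_j-y_i).
  (1,2):dx=-1,dy=-7->C; (1,3):dx=-4,dy=+2->D; (1,4):dx=+2,dy=-5->D; (1,5):dx=-5,dy=-9->C
  (1,6):dx=-2,dy=-10->C; (1,7):dx=+1,dy=-2->D; (2,3):dx=-3,dy=+9->D; (2,4):dx=+3,dy=+2->C
  (2,5):dx=-4,dy=-2->C; (2,6):dx=-1,dy=-3->C; (2,7):dx=+2,dy=+5->C; (3,4):dx=+6,dy=-7->D
  (3,5):dx=-1,dy=-11->C; (3,6):dx=+2,dy=-12->D; (3,7):dx=+5,dy=-4->D; (4,5):dx=-7,dy=-4->C
  (4,6):dx=-4,dy=-5->C; (4,7):dx=-1,dy=+3->D; (5,6):dx=+3,dy=-1->D; (5,7):dx=+6,dy=+7->C
  (6,7):dx=+3,dy=+8->C
Step 2: C = 12, D = 9, total pairs = 21.
Step 3: tau = (C - D)/(n(n-1)/2) = (12 - 9)/21 = 0.142857.
Step 4: Exact two-sided p-value (enumerate n! = 5040 permutations of y under H0): p = 0.772619.
Step 5: alpha = 0.05. fail to reject H0.

tau_b = 0.1429 (C=12, D=9), p = 0.772619, fail to reject H0.


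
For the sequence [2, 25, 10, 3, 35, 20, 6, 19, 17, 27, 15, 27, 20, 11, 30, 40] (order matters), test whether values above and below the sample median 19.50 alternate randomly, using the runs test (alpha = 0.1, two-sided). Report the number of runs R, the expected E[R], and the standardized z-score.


Step 1: Compute median = 19.50; label A = above, B = below.
Labels in order: BABBAABBBABAABAA  (n_A = 8, n_B = 8)
Step 2: Count runs R = 10.
Step 3: Under H0 (random ordering), E[R] = 2*n_A*n_B/(n_A+n_B) + 1 = 2*8*8/16 + 1 = 9.0000.
        Var[R] = 2*n_A*n_B*(2*n_A*n_B - n_A - n_B) / ((n_A+n_B)^2 * (n_A+n_B-1)) = 14336/3840 = 3.7333.
        SD[R] = 1.9322.
Step 4: Continuity-corrected z = (R - 0.5 - E[R]) / SD[R] = (10 - 0.5 - 9.0000) / 1.9322 = 0.2588.
Step 5: Two-sided p-value via normal approximation = 2*(1 - Phi(|z|)) = 0.795809.
Step 6: alpha = 0.1. fail to reject H0.

R = 10, z = 0.2588, p = 0.795809, fail to reject H0.


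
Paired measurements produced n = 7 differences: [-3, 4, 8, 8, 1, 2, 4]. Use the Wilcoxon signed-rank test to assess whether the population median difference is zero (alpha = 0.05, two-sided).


Step 1: Drop any zero differences (none here) and take |d_i|.
|d| = [3, 4, 8, 8, 1, 2, 4]
Step 2: Midrank |d_i| (ties get averaged ranks).
ranks: |3|->3, |4|->4.5, |8|->6.5, |8|->6.5, |1|->1, |2|->2, |4|->4.5
Step 3: Attach original signs; sum ranks with positive sign and with negative sign.
W+ = 4.5 + 6.5 + 6.5 + 1 + 2 + 4.5 = 25
W- = 3 = 3
(Check: W+ + W- = 28 should equal n(n+1)/2 = 28.)
Step 4: Test statistic W = min(W+, W-) = 3.
Step 5: Ties in |d|, so use the tie-corrected normal approximation.
        E[W] = n(n+1)/4 = 7*8/4 = 14.
        Tie groups: |d|=4 (t=2), |d|=8 (t=2); sum(t^3 - t) = 12.
        Var[W] = n(n+1)(2n+1)/24 - sum(t^3-t)/48 = 840/24 - 12/48 = 34.75.
        z = (W - E[W]) / sqrt(Var[W]) = (3 - 14) / 5.8949 = -1.8660.
        Two-sided p = 2*Phi(z) = 0.062039.
Step 6: alpha = 0.05. fail to reject H0.

W+ = 25, W- = 3, W = min = 3, p = 0.062039, fail to reject H0.


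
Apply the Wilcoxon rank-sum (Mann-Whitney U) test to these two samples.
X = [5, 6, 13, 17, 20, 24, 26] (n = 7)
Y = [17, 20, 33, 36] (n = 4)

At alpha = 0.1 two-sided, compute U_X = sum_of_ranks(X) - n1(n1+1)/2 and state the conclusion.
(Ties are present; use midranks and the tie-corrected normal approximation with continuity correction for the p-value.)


Step 1: Combine and sort all 11 observations; assign midranks.
sorted (value, group): (5,X), (6,X), (13,X), (17,X), (17,Y), (20,X), (20,Y), (24,X), (26,X), (33,Y), (36,Y)
ranks: 5->1, 6->2, 13->3, 17->4.5, 17->4.5, 20->6.5, 20->6.5, 24->8, 26->9, 33->10, 36->11
Step 2: Rank sum for X: R1 = 1 + 2 + 3 + 4.5 + 6.5 + 8 + 9 = 34.
Step 3: U_X = R1 - n1(n1+1)/2 = 34 - 7*8/2 = 34 - 28 = 6.
       U_Y = n1*n2 - U_X = 28 - 6 = 22.
Step 4: Ties are present, so use the tie-corrected normal approximation (with continuity correction) for the p-value.
Step 5: p-value = 0.154489; compare to alpha = 0.1. fail to reject H0.

U_X = 6, p = 0.154489, fail to reject H0 at alpha = 0.1.


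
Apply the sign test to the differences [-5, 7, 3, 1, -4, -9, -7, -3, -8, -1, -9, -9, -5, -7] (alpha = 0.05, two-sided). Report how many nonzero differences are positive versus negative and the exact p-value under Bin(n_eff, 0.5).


Step 1: Discard zero differences. Original n = 14; n_eff = number of nonzero differences = 14.
Nonzero differences (with sign): -5, +7, +3, +1, -4, -9, -7, -3, -8, -1, -9, -9, -5, -7
Step 2: Count signs: positive = 3, negative = 11.
Step 3: Under H0: P(positive) = 0.5, so the number of positives S ~ Bin(14, 0.5).
Step 4: Two-sided exact p-value = sum of Bin(14,0.5) probabilities at or below the observed probability = 0.057373.
Step 5: alpha = 0.05. fail to reject H0.

n_eff = 14, pos = 3, neg = 11, p = 0.057373, fail to reject H0.


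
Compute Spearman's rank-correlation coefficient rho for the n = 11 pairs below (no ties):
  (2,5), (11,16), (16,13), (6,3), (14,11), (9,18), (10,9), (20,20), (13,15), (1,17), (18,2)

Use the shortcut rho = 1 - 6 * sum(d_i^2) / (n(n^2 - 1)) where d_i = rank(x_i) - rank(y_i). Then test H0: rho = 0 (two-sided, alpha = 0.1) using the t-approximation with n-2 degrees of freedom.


Step 1: Rank x and y separately (midranks; no ties here).
rank(x): 2->2, 11->6, 16->9, 6->3, 14->8, 9->4, 10->5, 20->11, 13->7, 1->1, 18->10
rank(y): 5->3, 16->8, 13->6, 3->2, 11->5, 18->10, 9->4, 20->11, 15->7, 17->9, 2->1
Step 2: d_i = R_x(i) - R_y(i); compute d_i^2.
  (2-3)^2=1, (6-8)^2=4, (9-6)^2=9, (3-2)^2=1, (8-5)^2=9, (4-10)^2=36, (5-4)^2=1, (11-11)^2=0, (7-7)^2=0, (1-9)^2=64, (10-1)^2=81
sum(d^2) = 206.
Step 3: rho = 1 - 6*206 / (11*(11^2 - 1)) = 1 - 1236/1320 = 0.063636.
Step 4: Under H0, t = rho * sqrt((n-2)/(1-rho^2)) = 0.1913 ~ t(9).
Step 5: Two-sided p-value from the t-distribution with 9 df = 0.852539.
Step 6: alpha = 0.1. fail to reject H0.

rho = 0.0636, p = 0.852539, fail to reject H0 at alpha = 0.1.


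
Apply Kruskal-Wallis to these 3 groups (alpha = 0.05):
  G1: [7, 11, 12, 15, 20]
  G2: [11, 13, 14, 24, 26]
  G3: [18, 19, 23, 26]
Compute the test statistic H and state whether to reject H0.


Step 1: Combine all N = 14 observations and assign midranks.
sorted (value, group, rank): (7,G1,1), (11,G1,2.5), (11,G2,2.5), (12,G1,4), (13,G2,5), (14,G2,6), (15,G1,7), (18,G3,8), (19,G3,9), (20,G1,10), (23,G3,11), (24,G2,12), (26,G2,13.5), (26,G3,13.5)
Step 2: Sum ranks within each group.
R_1 = 24.5 (n_1 = 5)
R_2 = 39 (n_2 = 5)
R_3 = 41.5 (n_3 = 4)
Step 3: H = 12/(N(N+1)) * sum(R_i^2/n_i) - 3(N+1)
     = 12/(14*15) * (24.5^2/5 + 39^2/5 + 41.5^2/4) - 3*15
     = 0.057143 * 854.812 - 45
     = 3.846429.
Step 4: Ties present; correction factor C = 1 - 12/(14^3 - 14) = 0.995604. Corrected H = 3.846429 / 0.995604 = 3.863411.
Step 5: Under H0, H ~ chi^2(2); p-value = 0.144901.
Step 6: alpha = 0.05. fail to reject H0.

H = 3.8634, df = 2, p = 0.144901, fail to reject H0.
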